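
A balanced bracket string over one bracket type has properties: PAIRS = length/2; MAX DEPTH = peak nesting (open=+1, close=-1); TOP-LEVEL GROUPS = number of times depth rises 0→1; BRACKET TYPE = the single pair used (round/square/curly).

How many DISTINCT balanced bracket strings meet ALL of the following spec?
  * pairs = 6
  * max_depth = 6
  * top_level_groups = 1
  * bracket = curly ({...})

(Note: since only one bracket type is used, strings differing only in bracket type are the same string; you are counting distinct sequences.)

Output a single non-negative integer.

Spec: pairs=6 depth=6 groups=1
Count(depth <= 6) = 42
Count(depth <= 5) = 41
Count(depth == 6) = 42 - 41 = 1

Answer: 1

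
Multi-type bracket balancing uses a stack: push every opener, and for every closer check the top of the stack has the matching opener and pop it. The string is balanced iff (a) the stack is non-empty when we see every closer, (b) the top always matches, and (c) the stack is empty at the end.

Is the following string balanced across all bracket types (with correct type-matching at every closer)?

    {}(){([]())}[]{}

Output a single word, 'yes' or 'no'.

pos 0: push '{'; stack = {
pos 1: '}' matches '{'; pop; stack = (empty)
pos 2: push '('; stack = (
pos 3: ')' matches '('; pop; stack = (empty)
pos 4: push '{'; stack = {
pos 5: push '('; stack = {(
pos 6: push '['; stack = {([
pos 7: ']' matches '['; pop; stack = {(
pos 8: push '('; stack = {((
pos 9: ')' matches '('; pop; stack = {(
pos 10: ')' matches '('; pop; stack = {
pos 11: '}' matches '{'; pop; stack = (empty)
pos 12: push '['; stack = [
pos 13: ']' matches '['; pop; stack = (empty)
pos 14: push '{'; stack = {
pos 15: '}' matches '{'; pop; stack = (empty)
end: stack empty → VALID
Verdict: properly nested → yes

Answer: yes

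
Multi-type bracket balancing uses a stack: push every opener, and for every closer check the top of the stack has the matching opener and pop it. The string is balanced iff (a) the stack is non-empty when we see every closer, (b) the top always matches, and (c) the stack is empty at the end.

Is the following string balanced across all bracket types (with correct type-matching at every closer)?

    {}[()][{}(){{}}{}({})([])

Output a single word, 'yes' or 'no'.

pos 0: push '{'; stack = {
pos 1: '}' matches '{'; pop; stack = (empty)
pos 2: push '['; stack = [
pos 3: push '('; stack = [(
pos 4: ')' matches '('; pop; stack = [
pos 5: ']' matches '['; pop; stack = (empty)
pos 6: push '['; stack = [
pos 7: push '{'; stack = [{
pos 8: '}' matches '{'; pop; stack = [
pos 9: push '('; stack = [(
pos 10: ')' matches '('; pop; stack = [
pos 11: push '{'; stack = [{
pos 12: push '{'; stack = [{{
pos 13: '}' matches '{'; pop; stack = [{
pos 14: '}' matches '{'; pop; stack = [
pos 15: push '{'; stack = [{
pos 16: '}' matches '{'; pop; stack = [
pos 17: push '('; stack = [(
pos 18: push '{'; stack = [({
pos 19: '}' matches '{'; pop; stack = [(
pos 20: ')' matches '('; pop; stack = [
pos 21: push '('; stack = [(
pos 22: push '['; stack = [([
pos 23: ']' matches '['; pop; stack = [(
pos 24: ')' matches '('; pop; stack = [
end: stack still non-empty ([) → INVALID
Verdict: unclosed openers at end: [ → no

Answer: no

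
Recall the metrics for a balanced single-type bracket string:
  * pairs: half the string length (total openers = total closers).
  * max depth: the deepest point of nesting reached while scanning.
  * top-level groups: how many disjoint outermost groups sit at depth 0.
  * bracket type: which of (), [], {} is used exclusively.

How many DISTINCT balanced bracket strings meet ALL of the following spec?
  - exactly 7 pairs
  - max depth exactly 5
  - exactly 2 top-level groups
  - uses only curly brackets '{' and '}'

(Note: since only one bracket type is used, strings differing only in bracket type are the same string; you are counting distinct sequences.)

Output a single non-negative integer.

Answer: 16

Derivation:
Spec: pairs=7 depth=5 groups=2
Count(depth <= 5) = 130
Count(depth <= 4) = 114
Count(depth == 5) = 130 - 114 = 16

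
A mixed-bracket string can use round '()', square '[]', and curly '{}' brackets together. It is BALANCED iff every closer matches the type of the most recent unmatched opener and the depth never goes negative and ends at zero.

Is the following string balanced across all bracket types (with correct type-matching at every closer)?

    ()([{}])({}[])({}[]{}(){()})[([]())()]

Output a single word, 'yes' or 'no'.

Answer: yes

Derivation:
pos 0: push '('; stack = (
pos 1: ')' matches '('; pop; stack = (empty)
pos 2: push '('; stack = (
pos 3: push '['; stack = ([
pos 4: push '{'; stack = ([{
pos 5: '}' matches '{'; pop; stack = ([
pos 6: ']' matches '['; pop; stack = (
pos 7: ')' matches '('; pop; stack = (empty)
pos 8: push '('; stack = (
pos 9: push '{'; stack = ({
pos 10: '}' matches '{'; pop; stack = (
pos 11: push '['; stack = ([
pos 12: ']' matches '['; pop; stack = (
pos 13: ')' matches '('; pop; stack = (empty)
pos 14: push '('; stack = (
pos 15: push '{'; stack = ({
pos 16: '}' matches '{'; pop; stack = (
pos 17: push '['; stack = ([
pos 18: ']' matches '['; pop; stack = (
pos 19: push '{'; stack = ({
pos 20: '}' matches '{'; pop; stack = (
pos 21: push '('; stack = ((
pos 22: ')' matches '('; pop; stack = (
pos 23: push '{'; stack = ({
pos 24: push '('; stack = ({(
pos 25: ')' matches '('; pop; stack = ({
pos 26: '}' matches '{'; pop; stack = (
pos 27: ')' matches '('; pop; stack = (empty)
pos 28: push '['; stack = [
pos 29: push '('; stack = [(
pos 30: push '['; stack = [([
pos 31: ']' matches '['; pop; stack = [(
pos 32: push '('; stack = [((
pos 33: ')' matches '('; pop; stack = [(
pos 34: ')' matches '('; pop; stack = [
pos 35: push '('; stack = [(
pos 36: ')' matches '('; pop; stack = [
pos 37: ']' matches '['; pop; stack = (empty)
end: stack empty → VALID
Verdict: properly nested → yes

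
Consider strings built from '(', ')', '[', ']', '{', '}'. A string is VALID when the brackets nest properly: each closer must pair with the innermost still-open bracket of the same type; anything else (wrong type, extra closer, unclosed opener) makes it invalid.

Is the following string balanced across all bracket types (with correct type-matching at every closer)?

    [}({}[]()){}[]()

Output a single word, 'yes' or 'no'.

pos 0: push '['; stack = [
pos 1: saw closer '}' but top of stack is '[' (expected ']') → INVALID
Verdict: type mismatch at position 1: '}' closes '[' → no

Answer: no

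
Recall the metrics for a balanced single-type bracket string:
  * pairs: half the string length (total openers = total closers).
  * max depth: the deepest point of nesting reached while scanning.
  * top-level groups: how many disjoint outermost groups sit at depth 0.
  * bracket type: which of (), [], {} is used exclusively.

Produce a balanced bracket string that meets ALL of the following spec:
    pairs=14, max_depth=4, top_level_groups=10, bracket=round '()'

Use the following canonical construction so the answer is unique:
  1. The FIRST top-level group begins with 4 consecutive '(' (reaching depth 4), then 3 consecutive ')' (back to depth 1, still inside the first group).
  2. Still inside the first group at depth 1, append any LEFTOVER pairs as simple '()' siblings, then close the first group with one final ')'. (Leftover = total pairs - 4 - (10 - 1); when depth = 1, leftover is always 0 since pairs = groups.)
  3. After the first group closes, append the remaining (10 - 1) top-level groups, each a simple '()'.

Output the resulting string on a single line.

Spec: pairs=14 depth=4 groups=10
Leftover pairs = 14 - 4 - (10-1) = 1
First group: deep chain of depth 4 + 1 sibling pairs
Remaining 9 groups: simple '()' each

Answer: (((()))())()()()()()()()()()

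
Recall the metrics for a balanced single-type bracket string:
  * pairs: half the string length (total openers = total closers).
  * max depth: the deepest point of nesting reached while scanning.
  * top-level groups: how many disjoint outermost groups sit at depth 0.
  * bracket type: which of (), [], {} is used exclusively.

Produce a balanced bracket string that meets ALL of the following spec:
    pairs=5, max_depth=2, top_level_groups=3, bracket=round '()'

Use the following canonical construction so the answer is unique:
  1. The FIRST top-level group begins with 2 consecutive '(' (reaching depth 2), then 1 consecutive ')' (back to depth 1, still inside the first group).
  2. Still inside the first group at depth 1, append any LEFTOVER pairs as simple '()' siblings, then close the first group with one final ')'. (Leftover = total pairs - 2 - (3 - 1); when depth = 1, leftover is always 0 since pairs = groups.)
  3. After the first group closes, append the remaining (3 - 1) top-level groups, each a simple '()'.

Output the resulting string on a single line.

Answer: (()())()()

Derivation:
Spec: pairs=5 depth=2 groups=3
Leftover pairs = 5 - 2 - (3-1) = 1
First group: deep chain of depth 2 + 1 sibling pairs
Remaining 2 groups: simple '()' each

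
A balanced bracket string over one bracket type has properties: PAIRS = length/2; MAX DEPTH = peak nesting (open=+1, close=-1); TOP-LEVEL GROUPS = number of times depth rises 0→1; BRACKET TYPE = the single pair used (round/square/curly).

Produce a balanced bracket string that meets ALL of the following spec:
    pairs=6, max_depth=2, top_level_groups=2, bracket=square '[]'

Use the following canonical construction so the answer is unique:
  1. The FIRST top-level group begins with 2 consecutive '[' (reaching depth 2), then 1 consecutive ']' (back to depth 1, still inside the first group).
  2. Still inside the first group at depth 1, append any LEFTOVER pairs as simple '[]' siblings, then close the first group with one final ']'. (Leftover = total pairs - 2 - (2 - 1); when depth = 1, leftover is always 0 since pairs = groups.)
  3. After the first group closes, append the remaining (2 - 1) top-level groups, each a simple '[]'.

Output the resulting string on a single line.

Answer: [[][][][]][]

Derivation:
Spec: pairs=6 depth=2 groups=2
Leftover pairs = 6 - 2 - (2-1) = 3
First group: deep chain of depth 2 + 3 sibling pairs
Remaining 1 groups: simple '[]' each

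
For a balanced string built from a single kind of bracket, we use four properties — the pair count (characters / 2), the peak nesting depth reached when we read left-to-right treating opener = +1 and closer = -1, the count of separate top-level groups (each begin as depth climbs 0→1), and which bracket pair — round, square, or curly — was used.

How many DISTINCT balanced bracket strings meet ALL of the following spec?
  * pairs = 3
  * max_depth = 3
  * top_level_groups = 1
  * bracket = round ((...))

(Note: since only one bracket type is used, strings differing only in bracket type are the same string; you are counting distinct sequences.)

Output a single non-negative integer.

Answer: 1

Derivation:
Spec: pairs=3 depth=3 groups=1
Count(depth <= 3) = 2
Count(depth <= 2) = 1
Count(depth == 3) = 2 - 1 = 1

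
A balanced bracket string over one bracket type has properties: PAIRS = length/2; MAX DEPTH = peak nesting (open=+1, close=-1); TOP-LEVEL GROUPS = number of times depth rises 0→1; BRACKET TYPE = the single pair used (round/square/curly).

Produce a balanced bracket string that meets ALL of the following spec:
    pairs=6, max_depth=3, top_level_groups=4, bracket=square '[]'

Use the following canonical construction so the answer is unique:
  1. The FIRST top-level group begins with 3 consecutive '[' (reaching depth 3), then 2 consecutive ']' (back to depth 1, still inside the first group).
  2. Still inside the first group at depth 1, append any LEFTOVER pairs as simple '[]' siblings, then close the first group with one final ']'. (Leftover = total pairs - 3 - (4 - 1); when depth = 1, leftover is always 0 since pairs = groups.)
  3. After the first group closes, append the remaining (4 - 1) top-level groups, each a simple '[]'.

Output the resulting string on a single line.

Answer: [[[]]][][][]

Derivation:
Spec: pairs=6 depth=3 groups=4
Leftover pairs = 6 - 3 - (4-1) = 0
First group: deep chain of depth 3 + 0 sibling pairs
Remaining 3 groups: simple '[]' each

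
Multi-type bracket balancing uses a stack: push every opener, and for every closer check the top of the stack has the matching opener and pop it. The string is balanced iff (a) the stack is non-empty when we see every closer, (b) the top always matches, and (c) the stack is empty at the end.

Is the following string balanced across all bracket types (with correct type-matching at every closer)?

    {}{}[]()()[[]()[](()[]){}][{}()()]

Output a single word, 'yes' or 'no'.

Answer: yes

Derivation:
pos 0: push '{'; stack = {
pos 1: '}' matches '{'; pop; stack = (empty)
pos 2: push '{'; stack = {
pos 3: '}' matches '{'; pop; stack = (empty)
pos 4: push '['; stack = [
pos 5: ']' matches '['; pop; stack = (empty)
pos 6: push '('; stack = (
pos 7: ')' matches '('; pop; stack = (empty)
pos 8: push '('; stack = (
pos 9: ')' matches '('; pop; stack = (empty)
pos 10: push '['; stack = [
pos 11: push '['; stack = [[
pos 12: ']' matches '['; pop; stack = [
pos 13: push '('; stack = [(
pos 14: ')' matches '('; pop; stack = [
pos 15: push '['; stack = [[
pos 16: ']' matches '['; pop; stack = [
pos 17: push '('; stack = [(
pos 18: push '('; stack = [((
pos 19: ')' matches '('; pop; stack = [(
pos 20: push '['; stack = [([
pos 21: ']' matches '['; pop; stack = [(
pos 22: ')' matches '('; pop; stack = [
pos 23: push '{'; stack = [{
pos 24: '}' matches '{'; pop; stack = [
pos 25: ']' matches '['; pop; stack = (empty)
pos 26: push '['; stack = [
pos 27: push '{'; stack = [{
pos 28: '}' matches '{'; pop; stack = [
pos 29: push '('; stack = [(
pos 30: ')' matches '('; pop; stack = [
pos 31: push '('; stack = [(
pos 32: ')' matches '('; pop; stack = [
pos 33: ']' matches '['; pop; stack = (empty)
end: stack empty → VALID
Verdict: properly nested → yes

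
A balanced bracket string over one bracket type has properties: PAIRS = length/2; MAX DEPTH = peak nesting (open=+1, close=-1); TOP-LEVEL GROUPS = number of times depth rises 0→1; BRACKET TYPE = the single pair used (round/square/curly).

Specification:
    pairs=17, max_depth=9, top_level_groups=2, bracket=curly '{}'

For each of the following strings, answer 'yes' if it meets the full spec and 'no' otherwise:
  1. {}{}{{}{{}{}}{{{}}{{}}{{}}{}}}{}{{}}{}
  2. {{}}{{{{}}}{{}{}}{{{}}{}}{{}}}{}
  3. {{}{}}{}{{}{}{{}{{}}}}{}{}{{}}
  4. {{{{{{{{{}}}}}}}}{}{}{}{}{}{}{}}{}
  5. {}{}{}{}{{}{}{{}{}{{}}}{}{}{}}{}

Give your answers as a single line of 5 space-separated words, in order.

String 1 '{}{}{{}{{}{}}{{{}}{{}}{{}}{}}}{}{{}}{}': depth seq [1 0 1 0 1 2 1 2 3 2 3 2 1 2 3 4 3 2 3 4 3 2 3 4 3 2 3 2 1 0 1 0 1 2 1 0 1 0]
  -> pairs=19 depth=4 groups=6 -> no
String 2 '{{}}{{{{}}}{{}{}}{{{}}{}}{{}}}{}': depth seq [1 2 1 0 1 2 3 4 3 2 1 2 3 2 3 2 1 2 3 4 3 2 3 2 1 2 3 2 1 0 1 0]
  -> pairs=16 depth=4 groups=3 -> no
String 3 '{{}{}}{}{{}{}{{}{{}}}}{}{}{{}}': depth seq [1 2 1 2 1 0 1 0 1 2 1 2 1 2 3 2 3 4 3 2 1 0 1 0 1 0 1 2 1 0]
  -> pairs=15 depth=4 groups=6 -> no
String 4 '{{{{{{{{{}}}}}}}}{}{}{}{}{}{}{}}{}': depth seq [1 2 3 4 5 6 7 8 9 8 7 6 5 4 3 2 1 2 1 2 1 2 1 2 1 2 1 2 1 2 1 0 1 0]
  -> pairs=17 depth=9 groups=2 -> yes
String 5 '{}{}{}{}{{}{}{{}{}{{}}}{}{}{}}{}': depth seq [1 0 1 0 1 0 1 0 1 2 1 2 1 2 3 2 3 2 3 4 3 2 1 2 1 2 1 2 1 0 1 0]
  -> pairs=16 depth=4 groups=6 -> no

Answer: no no no yes no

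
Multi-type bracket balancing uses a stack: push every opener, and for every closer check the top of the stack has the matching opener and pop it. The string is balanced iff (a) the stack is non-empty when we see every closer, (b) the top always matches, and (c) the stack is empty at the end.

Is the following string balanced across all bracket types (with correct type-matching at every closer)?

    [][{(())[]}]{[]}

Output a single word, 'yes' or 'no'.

Answer: yes

Derivation:
pos 0: push '['; stack = [
pos 1: ']' matches '['; pop; stack = (empty)
pos 2: push '['; stack = [
pos 3: push '{'; stack = [{
pos 4: push '('; stack = [{(
pos 5: push '('; stack = [{((
pos 6: ')' matches '('; pop; stack = [{(
pos 7: ')' matches '('; pop; stack = [{
pos 8: push '['; stack = [{[
pos 9: ']' matches '['; pop; stack = [{
pos 10: '}' matches '{'; pop; stack = [
pos 11: ']' matches '['; pop; stack = (empty)
pos 12: push '{'; stack = {
pos 13: push '['; stack = {[
pos 14: ']' matches '['; pop; stack = {
pos 15: '}' matches '{'; pop; stack = (empty)
end: stack empty → VALID
Verdict: properly nested → yes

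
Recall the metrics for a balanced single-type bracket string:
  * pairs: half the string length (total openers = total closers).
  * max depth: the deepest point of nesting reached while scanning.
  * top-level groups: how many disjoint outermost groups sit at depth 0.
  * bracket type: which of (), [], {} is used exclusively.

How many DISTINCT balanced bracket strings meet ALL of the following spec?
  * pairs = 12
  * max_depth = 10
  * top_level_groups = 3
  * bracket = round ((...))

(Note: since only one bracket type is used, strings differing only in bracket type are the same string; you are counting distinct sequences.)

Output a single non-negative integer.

Answer: 3

Derivation:
Spec: pairs=12 depth=10 groups=3
Count(depth <= 10) = 41990
Count(depth <= 9) = 41987
Count(depth == 10) = 41990 - 41987 = 3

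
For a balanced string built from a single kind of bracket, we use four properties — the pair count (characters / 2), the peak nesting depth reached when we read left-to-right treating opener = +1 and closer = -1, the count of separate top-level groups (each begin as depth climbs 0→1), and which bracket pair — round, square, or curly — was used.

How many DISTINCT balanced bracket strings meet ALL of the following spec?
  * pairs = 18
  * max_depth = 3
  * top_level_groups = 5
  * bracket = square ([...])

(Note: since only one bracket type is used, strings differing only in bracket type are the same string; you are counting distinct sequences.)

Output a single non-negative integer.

Spec: pairs=18 depth=3 groups=5
Count(depth <= 3) = 1632000
Count(depth <= 2) = 2380
Count(depth == 3) = 1632000 - 2380 = 1629620

Answer: 1629620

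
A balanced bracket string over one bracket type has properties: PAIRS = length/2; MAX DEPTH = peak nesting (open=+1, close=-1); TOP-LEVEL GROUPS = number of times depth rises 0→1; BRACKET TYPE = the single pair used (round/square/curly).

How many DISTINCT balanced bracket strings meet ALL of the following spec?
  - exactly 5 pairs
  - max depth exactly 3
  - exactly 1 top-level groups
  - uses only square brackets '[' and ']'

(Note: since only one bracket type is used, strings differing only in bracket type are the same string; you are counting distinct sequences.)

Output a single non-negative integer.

Answer: 7

Derivation:
Spec: pairs=5 depth=3 groups=1
Count(depth <= 3) = 8
Count(depth <= 2) = 1
Count(depth == 3) = 8 - 1 = 7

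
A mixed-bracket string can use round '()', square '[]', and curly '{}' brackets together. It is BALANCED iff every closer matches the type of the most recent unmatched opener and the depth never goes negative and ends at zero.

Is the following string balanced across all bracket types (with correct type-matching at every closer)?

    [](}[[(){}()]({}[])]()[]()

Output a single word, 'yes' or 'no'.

Answer: no

Derivation:
pos 0: push '['; stack = [
pos 1: ']' matches '['; pop; stack = (empty)
pos 2: push '('; stack = (
pos 3: saw closer '}' but top of stack is '(' (expected ')') → INVALID
Verdict: type mismatch at position 3: '}' closes '(' → no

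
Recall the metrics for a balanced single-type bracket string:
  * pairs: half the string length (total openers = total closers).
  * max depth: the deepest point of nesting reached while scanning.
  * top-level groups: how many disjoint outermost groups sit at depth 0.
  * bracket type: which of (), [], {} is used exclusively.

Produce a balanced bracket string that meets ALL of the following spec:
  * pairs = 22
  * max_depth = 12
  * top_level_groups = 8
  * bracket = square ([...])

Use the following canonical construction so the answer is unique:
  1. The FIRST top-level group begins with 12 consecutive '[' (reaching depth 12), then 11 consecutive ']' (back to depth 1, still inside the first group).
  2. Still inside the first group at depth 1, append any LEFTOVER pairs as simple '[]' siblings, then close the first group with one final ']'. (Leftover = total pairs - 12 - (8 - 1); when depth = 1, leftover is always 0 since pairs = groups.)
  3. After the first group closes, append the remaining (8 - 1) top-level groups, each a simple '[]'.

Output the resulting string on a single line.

Spec: pairs=22 depth=12 groups=8
Leftover pairs = 22 - 12 - (8-1) = 3
First group: deep chain of depth 12 + 3 sibling pairs
Remaining 7 groups: simple '[]' each

Answer: [[[[[[[[[[[[]]]]]]]]]]][][][]][][][][][][][]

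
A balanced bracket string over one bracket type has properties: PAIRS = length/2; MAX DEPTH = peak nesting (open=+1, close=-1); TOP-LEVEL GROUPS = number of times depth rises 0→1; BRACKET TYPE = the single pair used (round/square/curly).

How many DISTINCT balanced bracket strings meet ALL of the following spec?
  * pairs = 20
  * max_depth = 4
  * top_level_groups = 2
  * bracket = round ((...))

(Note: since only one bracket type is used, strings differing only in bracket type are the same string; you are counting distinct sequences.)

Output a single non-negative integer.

Spec: pairs=20 depth=4 groups=2
Count(depth <= 4) = 64093031
Count(depth <= 3) = 1376256
Count(depth == 4) = 64093031 - 1376256 = 62716775

Answer: 62716775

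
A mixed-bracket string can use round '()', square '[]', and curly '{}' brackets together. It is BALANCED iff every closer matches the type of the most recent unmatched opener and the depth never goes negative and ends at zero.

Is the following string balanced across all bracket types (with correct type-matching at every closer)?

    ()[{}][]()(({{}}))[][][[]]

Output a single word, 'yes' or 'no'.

pos 0: push '('; stack = (
pos 1: ')' matches '('; pop; stack = (empty)
pos 2: push '['; stack = [
pos 3: push '{'; stack = [{
pos 4: '}' matches '{'; pop; stack = [
pos 5: ']' matches '['; pop; stack = (empty)
pos 6: push '['; stack = [
pos 7: ']' matches '['; pop; stack = (empty)
pos 8: push '('; stack = (
pos 9: ')' matches '('; pop; stack = (empty)
pos 10: push '('; stack = (
pos 11: push '('; stack = ((
pos 12: push '{'; stack = (({
pos 13: push '{'; stack = (({{
pos 14: '}' matches '{'; pop; stack = (({
pos 15: '}' matches '{'; pop; stack = ((
pos 16: ')' matches '('; pop; stack = (
pos 17: ')' matches '('; pop; stack = (empty)
pos 18: push '['; stack = [
pos 19: ']' matches '['; pop; stack = (empty)
pos 20: push '['; stack = [
pos 21: ']' matches '['; pop; stack = (empty)
pos 22: push '['; stack = [
pos 23: push '['; stack = [[
pos 24: ']' matches '['; pop; stack = [
pos 25: ']' matches '['; pop; stack = (empty)
end: stack empty → VALID
Verdict: properly nested → yes

Answer: yes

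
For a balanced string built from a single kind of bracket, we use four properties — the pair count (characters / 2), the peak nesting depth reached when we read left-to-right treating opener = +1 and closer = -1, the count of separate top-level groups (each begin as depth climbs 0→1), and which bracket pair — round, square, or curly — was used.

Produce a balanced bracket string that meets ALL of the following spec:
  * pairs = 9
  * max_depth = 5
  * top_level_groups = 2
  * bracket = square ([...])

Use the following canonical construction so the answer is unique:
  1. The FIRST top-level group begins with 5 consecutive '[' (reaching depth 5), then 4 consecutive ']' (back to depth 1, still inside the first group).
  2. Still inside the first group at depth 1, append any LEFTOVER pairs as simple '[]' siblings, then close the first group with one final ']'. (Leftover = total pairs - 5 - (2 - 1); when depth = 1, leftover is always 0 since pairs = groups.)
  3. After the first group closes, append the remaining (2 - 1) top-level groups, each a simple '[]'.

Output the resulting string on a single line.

Answer: [[[[[]]]][][][]][]

Derivation:
Spec: pairs=9 depth=5 groups=2
Leftover pairs = 9 - 5 - (2-1) = 3
First group: deep chain of depth 5 + 3 sibling pairs
Remaining 1 groups: simple '[]' each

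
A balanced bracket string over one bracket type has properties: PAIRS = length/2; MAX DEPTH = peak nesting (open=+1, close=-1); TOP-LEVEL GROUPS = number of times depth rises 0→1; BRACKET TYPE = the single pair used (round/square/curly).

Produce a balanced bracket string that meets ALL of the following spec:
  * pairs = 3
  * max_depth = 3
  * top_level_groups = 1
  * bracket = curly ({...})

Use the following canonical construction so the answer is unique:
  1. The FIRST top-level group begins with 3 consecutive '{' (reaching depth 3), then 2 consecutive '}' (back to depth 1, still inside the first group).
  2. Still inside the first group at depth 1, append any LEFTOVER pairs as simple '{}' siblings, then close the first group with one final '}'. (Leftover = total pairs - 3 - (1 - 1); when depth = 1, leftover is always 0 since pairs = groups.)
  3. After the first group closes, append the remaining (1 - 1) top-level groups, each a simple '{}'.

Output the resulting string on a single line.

Spec: pairs=3 depth=3 groups=1
Leftover pairs = 3 - 3 - (1-1) = 0
First group: deep chain of depth 3 + 0 sibling pairs
Remaining 0 groups: simple '{}' each

Answer: {{{}}}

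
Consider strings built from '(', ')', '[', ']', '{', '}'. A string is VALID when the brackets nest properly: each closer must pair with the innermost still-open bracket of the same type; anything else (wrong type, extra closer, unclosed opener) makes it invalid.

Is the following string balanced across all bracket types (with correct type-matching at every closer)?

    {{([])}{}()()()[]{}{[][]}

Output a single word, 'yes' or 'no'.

Answer: no

Derivation:
pos 0: push '{'; stack = {
pos 1: push '{'; stack = {{
pos 2: push '('; stack = {{(
pos 3: push '['; stack = {{([
pos 4: ']' matches '['; pop; stack = {{(
pos 5: ')' matches '('; pop; stack = {{
pos 6: '}' matches '{'; pop; stack = {
pos 7: push '{'; stack = {{
pos 8: '}' matches '{'; pop; stack = {
pos 9: push '('; stack = {(
pos 10: ')' matches '('; pop; stack = {
pos 11: push '('; stack = {(
pos 12: ')' matches '('; pop; stack = {
pos 13: push '('; stack = {(
pos 14: ')' matches '('; pop; stack = {
pos 15: push '['; stack = {[
pos 16: ']' matches '['; pop; stack = {
pos 17: push '{'; stack = {{
pos 18: '}' matches '{'; pop; stack = {
pos 19: push '{'; stack = {{
pos 20: push '['; stack = {{[
pos 21: ']' matches '['; pop; stack = {{
pos 22: push '['; stack = {{[
pos 23: ']' matches '['; pop; stack = {{
pos 24: '}' matches '{'; pop; stack = {
end: stack still non-empty ({) → INVALID
Verdict: unclosed openers at end: { → no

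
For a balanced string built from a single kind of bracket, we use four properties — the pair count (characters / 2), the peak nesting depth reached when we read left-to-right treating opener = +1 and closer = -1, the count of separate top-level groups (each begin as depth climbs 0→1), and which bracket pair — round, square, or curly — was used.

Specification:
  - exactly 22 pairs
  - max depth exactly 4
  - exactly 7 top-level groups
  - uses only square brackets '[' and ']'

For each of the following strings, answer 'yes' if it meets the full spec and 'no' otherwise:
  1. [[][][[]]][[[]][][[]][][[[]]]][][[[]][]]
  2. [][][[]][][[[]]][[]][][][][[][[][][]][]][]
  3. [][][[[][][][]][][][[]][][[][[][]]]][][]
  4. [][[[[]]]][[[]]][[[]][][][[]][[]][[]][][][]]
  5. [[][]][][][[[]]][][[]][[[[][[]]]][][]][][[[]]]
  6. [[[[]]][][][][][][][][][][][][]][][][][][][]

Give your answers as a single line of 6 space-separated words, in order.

Answer: no no no no no yes

Derivation:
String 1 '[[][][[]]][[[]][][[]][][[[]]]][][[[]][]]': depth seq [1 2 1 2 1 2 3 2 1 0 1 2 3 2 1 2 1 2 3 2 1 2 1 2 3 4 3 2 1 0 1 0 1 2 3 2 1 2 1 0]
  -> pairs=20 depth=4 groups=4 -> no
String 2 '[][][[]][][[[]]][[]][][][][[][[][][]][]][]': depth seq [1 0 1 0 1 2 1 0 1 0 1 2 3 2 1 0 1 2 1 0 1 0 1 0 1 0 1 2 1 2 3 2 3 2 3 2 1 2 1 0 1 0]
  -> pairs=21 depth=3 groups=11 -> no
String 3 '[][][[[][][][]][][][[]][][[][[][]]]][][]': depth seq [1 0 1 0 1 2 3 2 3 2 3 2 3 2 1 2 1 2 1 2 3 2 1 2 1 2 3 2 3 4 3 4 3 2 1 0 1 0 1 0]
  -> pairs=20 depth=4 groups=5 -> no
String 4 '[][[[[]]]][[[]]][[[]][][][[]][[]][[]][][][]]': depth seq [1 0 1 2 3 4 3 2 1 0 1 2 3 2 1 0 1 2 3 2 1 2 1 2 1 2 3 2 1 2 3 2 1 2 3 2 1 2 1 2 1 2 1 0]
  -> pairs=22 depth=4 groups=4 -> no
String 5 '[[][]][][][[[]]][][[]][[[[][[]]]][][]][][[[]]]': depth seq [1 2 1 2 1 0 1 0 1 0 1 2 3 2 1 0 1 0 1 2 1 0 1 2 3 4 3 4 5 4 3 2 1 2 1 2 1 0 1 0 1 2 3 2 1 0]
  -> pairs=23 depth=5 groups=9 -> no
String 6 '[[[[]]][][][][][][][][][][][][]][][][][][][]': depth seq [1 2 3 4 3 2 1 2 1 2 1 2 1 2 1 2 1 2 1 2 1 2 1 2 1 2 1 2 1 2 1 0 1 0 1 0 1 0 1 0 1 0 1 0]
  -> pairs=22 depth=4 groups=7 -> yes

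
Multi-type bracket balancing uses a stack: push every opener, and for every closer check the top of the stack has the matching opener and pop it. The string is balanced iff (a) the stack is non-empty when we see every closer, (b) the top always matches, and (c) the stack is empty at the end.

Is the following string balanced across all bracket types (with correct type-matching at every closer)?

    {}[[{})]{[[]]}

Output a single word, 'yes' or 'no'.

Answer: no

Derivation:
pos 0: push '{'; stack = {
pos 1: '}' matches '{'; pop; stack = (empty)
pos 2: push '['; stack = [
pos 3: push '['; stack = [[
pos 4: push '{'; stack = [[{
pos 5: '}' matches '{'; pop; stack = [[
pos 6: saw closer ')' but top of stack is '[' (expected ']') → INVALID
Verdict: type mismatch at position 6: ')' closes '[' → no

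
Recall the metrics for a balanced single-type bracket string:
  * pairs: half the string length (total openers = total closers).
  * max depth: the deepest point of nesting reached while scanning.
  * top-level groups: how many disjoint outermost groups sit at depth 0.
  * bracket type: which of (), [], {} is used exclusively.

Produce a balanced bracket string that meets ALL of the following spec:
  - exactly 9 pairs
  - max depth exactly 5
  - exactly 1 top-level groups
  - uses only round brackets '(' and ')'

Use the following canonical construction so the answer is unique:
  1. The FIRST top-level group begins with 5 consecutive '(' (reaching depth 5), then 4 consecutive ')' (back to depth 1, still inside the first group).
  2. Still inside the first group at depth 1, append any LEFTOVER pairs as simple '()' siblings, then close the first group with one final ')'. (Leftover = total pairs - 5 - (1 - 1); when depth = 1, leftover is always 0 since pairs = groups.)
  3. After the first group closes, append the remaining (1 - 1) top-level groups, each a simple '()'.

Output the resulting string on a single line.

Answer: ((((())))()()()())

Derivation:
Spec: pairs=9 depth=5 groups=1
Leftover pairs = 9 - 5 - (1-1) = 4
First group: deep chain of depth 5 + 4 sibling pairs
Remaining 0 groups: simple '()' each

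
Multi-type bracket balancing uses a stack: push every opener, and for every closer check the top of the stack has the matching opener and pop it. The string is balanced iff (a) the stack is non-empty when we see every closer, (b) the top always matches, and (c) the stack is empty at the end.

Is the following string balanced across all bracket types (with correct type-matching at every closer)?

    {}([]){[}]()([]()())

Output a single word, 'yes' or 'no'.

Answer: no

Derivation:
pos 0: push '{'; stack = {
pos 1: '}' matches '{'; pop; stack = (empty)
pos 2: push '('; stack = (
pos 3: push '['; stack = ([
pos 4: ']' matches '['; pop; stack = (
pos 5: ')' matches '('; pop; stack = (empty)
pos 6: push '{'; stack = {
pos 7: push '['; stack = {[
pos 8: saw closer '}' but top of stack is '[' (expected ']') → INVALID
Verdict: type mismatch at position 8: '}' closes '[' → no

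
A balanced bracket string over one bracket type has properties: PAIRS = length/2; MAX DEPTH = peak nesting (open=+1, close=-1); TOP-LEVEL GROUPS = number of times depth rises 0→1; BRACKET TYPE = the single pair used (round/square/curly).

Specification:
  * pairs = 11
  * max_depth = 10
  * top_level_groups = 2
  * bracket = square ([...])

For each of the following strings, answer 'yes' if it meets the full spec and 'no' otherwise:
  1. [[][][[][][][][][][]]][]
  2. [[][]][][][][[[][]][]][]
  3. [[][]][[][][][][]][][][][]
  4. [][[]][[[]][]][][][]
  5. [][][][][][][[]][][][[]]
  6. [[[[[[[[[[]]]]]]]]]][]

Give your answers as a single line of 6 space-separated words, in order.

String 1 '[[][][[][][][][][][]]][]': depth seq [1 2 1 2 1 2 3 2 3 2 3 2 3 2 3 2 3 2 3 2 1 0 1 0]
  -> pairs=12 depth=3 groups=2 -> no
String 2 '[[][]][][][][[[][]][]][]': depth seq [1 2 1 2 1 0 1 0 1 0 1 0 1 2 3 2 3 2 1 2 1 0 1 0]
  -> pairs=12 depth=3 groups=6 -> no
String 3 '[[][]][[][][][][]][][][][]': depth seq [1 2 1 2 1 0 1 2 1 2 1 2 1 2 1 2 1 0 1 0 1 0 1 0 1 0]
  -> pairs=13 depth=2 groups=6 -> no
String 4 '[][[]][[[]][]][][][]': depth seq [1 0 1 2 1 0 1 2 3 2 1 2 1 0 1 0 1 0 1 0]
  -> pairs=10 depth=3 groups=6 -> no
String 5 '[][][][][][][[]][][][[]]': depth seq [1 0 1 0 1 0 1 0 1 0 1 0 1 2 1 0 1 0 1 0 1 2 1 0]
  -> pairs=12 depth=2 groups=10 -> no
String 6 '[[[[[[[[[[]]]]]]]]]][]': depth seq [1 2 3 4 5 6 7 8 9 10 9 8 7 6 5 4 3 2 1 0 1 0]
  -> pairs=11 depth=10 groups=2 -> yes

Answer: no no no no no yes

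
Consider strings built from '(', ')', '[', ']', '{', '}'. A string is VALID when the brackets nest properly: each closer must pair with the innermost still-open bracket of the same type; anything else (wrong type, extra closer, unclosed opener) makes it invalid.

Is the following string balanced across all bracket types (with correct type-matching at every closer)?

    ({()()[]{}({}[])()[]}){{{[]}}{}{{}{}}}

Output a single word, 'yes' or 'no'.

Answer: yes

Derivation:
pos 0: push '('; stack = (
pos 1: push '{'; stack = ({
pos 2: push '('; stack = ({(
pos 3: ')' matches '('; pop; stack = ({
pos 4: push '('; stack = ({(
pos 5: ')' matches '('; pop; stack = ({
pos 6: push '['; stack = ({[
pos 7: ']' matches '['; pop; stack = ({
pos 8: push '{'; stack = ({{
pos 9: '}' matches '{'; pop; stack = ({
pos 10: push '('; stack = ({(
pos 11: push '{'; stack = ({({
pos 12: '}' matches '{'; pop; stack = ({(
pos 13: push '['; stack = ({([
pos 14: ']' matches '['; pop; stack = ({(
pos 15: ')' matches '('; pop; stack = ({
pos 16: push '('; stack = ({(
pos 17: ')' matches '('; pop; stack = ({
pos 18: push '['; stack = ({[
pos 19: ']' matches '['; pop; stack = ({
pos 20: '}' matches '{'; pop; stack = (
pos 21: ')' matches '('; pop; stack = (empty)
pos 22: push '{'; stack = {
pos 23: push '{'; stack = {{
pos 24: push '{'; stack = {{{
pos 25: push '['; stack = {{{[
pos 26: ']' matches '['; pop; stack = {{{
pos 27: '}' matches '{'; pop; stack = {{
pos 28: '}' matches '{'; pop; stack = {
pos 29: push '{'; stack = {{
pos 30: '}' matches '{'; pop; stack = {
pos 31: push '{'; stack = {{
pos 32: push '{'; stack = {{{
pos 33: '}' matches '{'; pop; stack = {{
pos 34: push '{'; stack = {{{
pos 35: '}' matches '{'; pop; stack = {{
pos 36: '}' matches '{'; pop; stack = {
pos 37: '}' matches '{'; pop; stack = (empty)
end: stack empty → VALID
Verdict: properly nested → yes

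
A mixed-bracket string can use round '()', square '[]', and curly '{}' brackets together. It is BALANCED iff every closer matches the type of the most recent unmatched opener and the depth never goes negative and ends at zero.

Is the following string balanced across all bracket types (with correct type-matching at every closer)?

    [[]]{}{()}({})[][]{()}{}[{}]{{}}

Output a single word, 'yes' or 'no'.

Answer: yes

Derivation:
pos 0: push '['; stack = [
pos 1: push '['; stack = [[
pos 2: ']' matches '['; pop; stack = [
pos 3: ']' matches '['; pop; stack = (empty)
pos 4: push '{'; stack = {
pos 5: '}' matches '{'; pop; stack = (empty)
pos 6: push '{'; stack = {
pos 7: push '('; stack = {(
pos 8: ')' matches '('; pop; stack = {
pos 9: '}' matches '{'; pop; stack = (empty)
pos 10: push '('; stack = (
pos 11: push '{'; stack = ({
pos 12: '}' matches '{'; pop; stack = (
pos 13: ')' matches '('; pop; stack = (empty)
pos 14: push '['; stack = [
pos 15: ']' matches '['; pop; stack = (empty)
pos 16: push '['; stack = [
pos 17: ']' matches '['; pop; stack = (empty)
pos 18: push '{'; stack = {
pos 19: push '('; stack = {(
pos 20: ')' matches '('; pop; stack = {
pos 21: '}' matches '{'; pop; stack = (empty)
pos 22: push '{'; stack = {
pos 23: '}' matches '{'; pop; stack = (empty)
pos 24: push '['; stack = [
pos 25: push '{'; stack = [{
pos 26: '}' matches '{'; pop; stack = [
pos 27: ']' matches '['; pop; stack = (empty)
pos 28: push '{'; stack = {
pos 29: push '{'; stack = {{
pos 30: '}' matches '{'; pop; stack = {
pos 31: '}' matches '{'; pop; stack = (empty)
end: stack empty → VALID
Verdict: properly nested → yes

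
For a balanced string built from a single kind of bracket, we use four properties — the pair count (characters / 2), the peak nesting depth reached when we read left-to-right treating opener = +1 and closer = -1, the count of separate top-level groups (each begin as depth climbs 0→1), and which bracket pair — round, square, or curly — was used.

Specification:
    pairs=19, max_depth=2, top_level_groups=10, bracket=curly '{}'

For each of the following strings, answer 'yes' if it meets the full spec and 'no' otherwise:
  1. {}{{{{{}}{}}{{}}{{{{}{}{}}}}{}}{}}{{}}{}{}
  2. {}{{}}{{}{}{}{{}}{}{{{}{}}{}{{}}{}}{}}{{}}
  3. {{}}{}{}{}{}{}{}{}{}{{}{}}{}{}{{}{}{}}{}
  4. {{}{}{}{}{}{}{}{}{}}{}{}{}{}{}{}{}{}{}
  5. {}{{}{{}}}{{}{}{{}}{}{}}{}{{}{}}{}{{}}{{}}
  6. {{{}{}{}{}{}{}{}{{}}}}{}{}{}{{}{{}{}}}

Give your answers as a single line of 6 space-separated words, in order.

Answer: no no no yes no no

Derivation:
String 1 '{}{{{{{}}{}}{{}}{{{{}{}{}}}}{}}{}}{{}}{}{}': depth seq [1 0 1 2 3 4 5 4 3 4 3 2 3 4 3 2 3 4 5 6 5 6 5 6 5 4 3 2 3 2 1 2 1 0 1 2 1 0 1 0 1 0]
  -> pairs=21 depth=6 groups=5 -> no
String 2 '{}{{}}{{}{}{}{{}}{}{{{}{}}{}{{}}{}}{}}{{}}': depth seq [1 0 1 2 1 0 1 2 1 2 1 2 1 2 3 2 1 2 1 2 3 4 3 4 3 2 3 2 3 4 3 2 3 2 1 2 1 0 1 2 1 0]
  -> pairs=21 depth=4 groups=4 -> no
String 3 '{{}}{}{}{}{}{}{}{}{}{{}{}}{}{}{{}{}{}}{}': depth seq [1 2 1 0 1 0 1 0 1 0 1 0 1 0 1 0 1 0 1 0 1 2 1 2 1 0 1 0 1 0 1 2 1 2 1 2 1 0 1 0]
  -> pairs=20 depth=2 groups=14 -> no
String 4 '{{}{}{}{}{}{}{}{}{}}{}{}{}{}{}{}{}{}{}': depth seq [1 2 1 2 1 2 1 2 1 2 1 2 1 2 1 2 1 2 1 0 1 0 1 0 1 0 1 0 1 0 1 0 1 0 1 0 1 0]
  -> pairs=19 depth=2 groups=10 -> yes
String 5 '{}{{}{{}}}{{}{}{{}}{}{}}{}{{}{}}{}{{}}{{}}': depth seq [1 0 1 2 1 2 3 2 1 0 1 2 1 2 1 2 3 2 1 2 1 2 1 0 1 0 1 2 1 2 1 0 1 0 1 2 1 0 1 2 1 0]
  -> pairs=21 depth=3 groups=8 -> no
String 6 '{{{}{}{}{}{}{}{}{{}}}}{}{}{}{{}{{}{}}}': depth seq [1 2 3 2 3 2 3 2 3 2 3 2 3 2 3 2 3 4 3 2 1 0 1 0 1 0 1 0 1 2 1 2 3 2 3 2 1 0]
  -> pairs=19 depth=4 groups=5 -> no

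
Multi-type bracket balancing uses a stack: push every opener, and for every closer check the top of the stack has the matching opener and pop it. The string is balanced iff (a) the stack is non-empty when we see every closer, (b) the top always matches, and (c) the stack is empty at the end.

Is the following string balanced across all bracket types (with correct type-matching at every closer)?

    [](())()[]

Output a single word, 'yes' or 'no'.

Answer: yes

Derivation:
pos 0: push '['; stack = [
pos 1: ']' matches '['; pop; stack = (empty)
pos 2: push '('; stack = (
pos 3: push '('; stack = ((
pos 4: ')' matches '('; pop; stack = (
pos 5: ')' matches '('; pop; stack = (empty)
pos 6: push '('; stack = (
pos 7: ')' matches '('; pop; stack = (empty)
pos 8: push '['; stack = [
pos 9: ']' matches '['; pop; stack = (empty)
end: stack empty → VALID
Verdict: properly nested → yes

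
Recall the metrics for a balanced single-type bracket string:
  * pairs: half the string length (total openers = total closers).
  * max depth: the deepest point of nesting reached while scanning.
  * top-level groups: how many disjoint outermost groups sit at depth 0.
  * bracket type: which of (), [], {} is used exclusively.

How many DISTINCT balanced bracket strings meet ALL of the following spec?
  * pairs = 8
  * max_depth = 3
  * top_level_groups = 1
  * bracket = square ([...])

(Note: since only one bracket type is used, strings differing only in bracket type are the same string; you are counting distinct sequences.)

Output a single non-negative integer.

Spec: pairs=8 depth=3 groups=1
Count(depth <= 3) = 64
Count(depth <= 2) = 1
Count(depth == 3) = 64 - 1 = 63

Answer: 63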